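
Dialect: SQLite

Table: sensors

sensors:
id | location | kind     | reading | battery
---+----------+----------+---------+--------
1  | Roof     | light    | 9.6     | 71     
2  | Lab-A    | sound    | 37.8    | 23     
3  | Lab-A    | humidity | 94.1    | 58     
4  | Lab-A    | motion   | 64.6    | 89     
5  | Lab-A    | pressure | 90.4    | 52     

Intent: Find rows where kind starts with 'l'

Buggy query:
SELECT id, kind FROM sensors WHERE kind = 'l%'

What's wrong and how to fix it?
Bug: '=' compares the literal string including the % character; pattern matching needs LIKE

Fix: Use LIKE for wildcard pattern matching

Corrected query:
SELECT id, kind FROM sensors WHERE kind LIKE 'l%'

Result:
id | kind 
---+------
1  | light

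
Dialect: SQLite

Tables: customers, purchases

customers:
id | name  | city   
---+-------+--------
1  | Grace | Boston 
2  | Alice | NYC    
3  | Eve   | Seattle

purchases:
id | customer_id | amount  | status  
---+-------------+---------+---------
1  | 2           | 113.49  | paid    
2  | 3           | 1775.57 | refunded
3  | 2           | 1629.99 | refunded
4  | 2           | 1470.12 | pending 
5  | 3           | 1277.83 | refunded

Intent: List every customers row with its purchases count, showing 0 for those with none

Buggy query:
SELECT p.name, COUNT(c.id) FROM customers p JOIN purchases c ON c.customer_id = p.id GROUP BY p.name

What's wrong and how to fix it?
Bug: An inner join excludes parents with zero children

Fix: Use LEFT JOIN so parents without children still appear (COUNT(c.id) gives 0)

Corrected query:
SELECT p.name, COUNT(c.id) FROM customers p LEFT JOIN purchases c ON c.customer_id = p.id GROUP BY p.name

Result:
name  | COUNT(c.id)
------+------------
Alice | 3          
Eve   | 2          
Grace | 0          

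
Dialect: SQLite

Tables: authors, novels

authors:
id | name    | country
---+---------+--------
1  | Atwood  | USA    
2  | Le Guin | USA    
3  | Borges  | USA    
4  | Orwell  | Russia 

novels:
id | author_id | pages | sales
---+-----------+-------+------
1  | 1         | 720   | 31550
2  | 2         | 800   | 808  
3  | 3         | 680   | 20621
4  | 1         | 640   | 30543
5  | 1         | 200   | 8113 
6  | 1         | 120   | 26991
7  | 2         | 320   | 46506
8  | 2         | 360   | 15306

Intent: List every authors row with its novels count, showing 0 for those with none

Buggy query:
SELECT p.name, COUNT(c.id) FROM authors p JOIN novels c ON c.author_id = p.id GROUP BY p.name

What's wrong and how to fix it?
Bug: INNER JOIN drops authors rows that have no matching novels rows

Fix: Switch to LEFT JOIN to retain unmatched parent rows

Corrected query:
SELECT p.name, COUNT(c.id) FROM authors p LEFT JOIN novels c ON c.author_id = p.id GROUP BY p.name

Result:
name    | COUNT(c.id)
--------+------------
Atwood  | 4          
Borges  | 1          
Le Guin | 3          
Orwell  | 0          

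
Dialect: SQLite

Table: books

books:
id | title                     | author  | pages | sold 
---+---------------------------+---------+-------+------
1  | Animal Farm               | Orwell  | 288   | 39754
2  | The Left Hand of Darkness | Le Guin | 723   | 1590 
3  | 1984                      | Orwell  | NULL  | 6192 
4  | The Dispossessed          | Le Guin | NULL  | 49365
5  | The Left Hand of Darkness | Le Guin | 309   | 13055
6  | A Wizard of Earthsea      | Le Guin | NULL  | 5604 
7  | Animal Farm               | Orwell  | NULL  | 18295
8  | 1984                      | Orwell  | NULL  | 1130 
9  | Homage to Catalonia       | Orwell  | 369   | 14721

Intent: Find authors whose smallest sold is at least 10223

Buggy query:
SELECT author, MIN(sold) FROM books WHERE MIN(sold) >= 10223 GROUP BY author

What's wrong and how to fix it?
Bug: Aggregates like MIN are computed per group after WHERE runs

Fix: Replace WHERE with HAVING after the GROUP BY

Corrected query:
SELECT author, MIN(sold) FROM books GROUP BY author HAVING MIN(sold) >= 10223

Result:
(no rows)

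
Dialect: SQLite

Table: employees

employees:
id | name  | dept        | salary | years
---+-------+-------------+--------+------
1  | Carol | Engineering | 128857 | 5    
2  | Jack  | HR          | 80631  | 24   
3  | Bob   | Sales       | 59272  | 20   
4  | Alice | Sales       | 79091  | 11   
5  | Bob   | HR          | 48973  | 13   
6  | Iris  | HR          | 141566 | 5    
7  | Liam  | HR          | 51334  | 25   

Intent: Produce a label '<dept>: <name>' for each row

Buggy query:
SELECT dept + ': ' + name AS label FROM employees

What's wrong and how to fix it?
Bug: '+' is numeric addition; on text columns SQLite converts them to 0 instead of concatenating

Fix: Replace + with || to concatenate text

Corrected query:
SELECT dept || ': ' || name AS label FROM employees

Result:
label             
------------------
Engineering: Carol
HR: Jack          
Sales: Bob        
Sales: Alice      
HR: Bob           
HR: Iris          
HR: Liam          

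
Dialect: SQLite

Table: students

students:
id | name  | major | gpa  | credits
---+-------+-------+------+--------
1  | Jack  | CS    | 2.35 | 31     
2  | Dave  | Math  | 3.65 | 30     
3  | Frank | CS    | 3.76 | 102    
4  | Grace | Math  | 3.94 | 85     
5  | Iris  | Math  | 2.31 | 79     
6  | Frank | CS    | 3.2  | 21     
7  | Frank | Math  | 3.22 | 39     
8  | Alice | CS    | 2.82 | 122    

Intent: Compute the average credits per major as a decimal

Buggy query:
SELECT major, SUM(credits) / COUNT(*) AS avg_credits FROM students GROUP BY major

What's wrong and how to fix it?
Bug: Both operands are integers, so '/' performs integer division and truncates

Fix: Cast one side to REAL so the division keeps the fractional part

Corrected query:
SELECT major, SUM(credits) * 1.0 / COUNT(*) AS avg_credits FROM students GROUP BY major

Result:
major | avg_credits
------+------------
CS    | 69         
Math  | 58.25      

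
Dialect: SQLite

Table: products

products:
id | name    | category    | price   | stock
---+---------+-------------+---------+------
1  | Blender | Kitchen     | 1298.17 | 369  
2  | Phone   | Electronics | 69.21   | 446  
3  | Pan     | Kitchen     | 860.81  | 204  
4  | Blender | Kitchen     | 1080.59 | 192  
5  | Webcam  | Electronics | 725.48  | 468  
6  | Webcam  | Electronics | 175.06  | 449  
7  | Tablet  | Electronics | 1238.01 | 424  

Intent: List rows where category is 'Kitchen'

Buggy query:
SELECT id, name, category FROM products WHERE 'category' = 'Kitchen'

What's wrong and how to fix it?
Bug: 'category' in single quotes is a string literal, not the column; the comparison is literal-vs-literal and never true

Fix: Remove the quotes around the column name (or use double quotes for an identifier)

Corrected query:
SELECT id, name, category FROM products WHERE category = 'Kitchen'

Result:
id | name    | category
---+---------+---------
1  | Blender | Kitchen 
3  | Pan     | Kitchen 
4  | Blender | Kitchen 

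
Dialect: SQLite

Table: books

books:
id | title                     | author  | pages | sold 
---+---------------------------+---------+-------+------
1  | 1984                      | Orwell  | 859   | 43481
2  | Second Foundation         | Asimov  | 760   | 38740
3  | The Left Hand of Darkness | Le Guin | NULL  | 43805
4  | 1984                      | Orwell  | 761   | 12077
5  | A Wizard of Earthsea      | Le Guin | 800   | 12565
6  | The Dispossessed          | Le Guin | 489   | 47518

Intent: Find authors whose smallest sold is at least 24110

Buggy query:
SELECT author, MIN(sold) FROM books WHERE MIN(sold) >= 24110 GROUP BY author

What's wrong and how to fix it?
Bug: Aggregates like MIN are computed per group after WHERE runs

Fix: Replace WHERE with HAVING after the GROUP BY

Corrected query:
SELECT author, MIN(sold) FROM books GROUP BY author HAVING MIN(sold) >= 24110

Result:
author | MIN(sold)
-------+----------
Asimov | 38740    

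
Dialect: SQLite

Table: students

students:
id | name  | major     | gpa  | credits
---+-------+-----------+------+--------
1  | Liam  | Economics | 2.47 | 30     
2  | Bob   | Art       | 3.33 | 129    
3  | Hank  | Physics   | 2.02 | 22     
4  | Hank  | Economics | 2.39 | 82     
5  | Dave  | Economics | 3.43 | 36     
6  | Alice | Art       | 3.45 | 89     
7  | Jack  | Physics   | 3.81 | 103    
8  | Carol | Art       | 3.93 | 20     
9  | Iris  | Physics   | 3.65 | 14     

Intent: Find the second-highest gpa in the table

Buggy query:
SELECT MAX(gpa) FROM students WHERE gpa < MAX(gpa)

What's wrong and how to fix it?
Bug: The inner MAX is an aggregate inside WHERE, which is not allowed

Fix: Put the inner MAX in a scalar subquery

Corrected query:
SELECT MAX(gpa) FROM students WHERE gpa < (SELECT MAX(gpa) FROM students)

Result:
MAX(gpa)
--------
3.81    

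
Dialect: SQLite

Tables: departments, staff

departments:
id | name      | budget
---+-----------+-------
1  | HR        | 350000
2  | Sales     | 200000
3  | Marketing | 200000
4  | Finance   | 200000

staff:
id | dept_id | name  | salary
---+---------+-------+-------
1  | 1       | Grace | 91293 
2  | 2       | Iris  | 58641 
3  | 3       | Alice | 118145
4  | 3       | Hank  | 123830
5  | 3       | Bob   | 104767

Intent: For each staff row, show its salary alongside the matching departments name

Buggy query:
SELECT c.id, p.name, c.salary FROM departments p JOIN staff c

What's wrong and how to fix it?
Bug: JOIN with no ON clause produces a cartesian product; every staff row pairs with every departments row

Fix: Add ON c.dept_id = p.id to the JOIN

Corrected query:
SELECT c.id, p.name, c.salary FROM departments p JOIN staff c ON c.dept_id = p.id

Result:
id | name      | salary
---+-----------+-------
1  | HR        | 91293 
2  | Sales     | 58641 
3  | Marketing | 118145
4  | Marketing | 123830
5  | Marketing | 104767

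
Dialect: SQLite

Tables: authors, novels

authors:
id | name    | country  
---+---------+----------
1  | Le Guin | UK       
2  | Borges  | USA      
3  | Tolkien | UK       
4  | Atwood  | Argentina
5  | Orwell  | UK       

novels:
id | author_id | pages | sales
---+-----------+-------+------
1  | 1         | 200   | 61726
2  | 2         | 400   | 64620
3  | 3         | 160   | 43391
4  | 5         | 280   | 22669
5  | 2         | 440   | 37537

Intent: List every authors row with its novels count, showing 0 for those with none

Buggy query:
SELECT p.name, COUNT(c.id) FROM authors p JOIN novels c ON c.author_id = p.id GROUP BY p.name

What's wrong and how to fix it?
Bug: INNER JOIN drops authors rows that have no matching novels rows

Fix: Switch to LEFT JOIN to retain unmatched parent rows

Corrected query:
SELECT p.name, COUNT(c.id) FROM authors p LEFT JOIN novels c ON c.author_id = p.id GROUP BY p.name

Result:
name    | COUNT(c.id)
--------+------------
Atwood  | 0          
Borges  | 2          
Le Guin | 1          
Orwell  | 1          
Tolkien | 1          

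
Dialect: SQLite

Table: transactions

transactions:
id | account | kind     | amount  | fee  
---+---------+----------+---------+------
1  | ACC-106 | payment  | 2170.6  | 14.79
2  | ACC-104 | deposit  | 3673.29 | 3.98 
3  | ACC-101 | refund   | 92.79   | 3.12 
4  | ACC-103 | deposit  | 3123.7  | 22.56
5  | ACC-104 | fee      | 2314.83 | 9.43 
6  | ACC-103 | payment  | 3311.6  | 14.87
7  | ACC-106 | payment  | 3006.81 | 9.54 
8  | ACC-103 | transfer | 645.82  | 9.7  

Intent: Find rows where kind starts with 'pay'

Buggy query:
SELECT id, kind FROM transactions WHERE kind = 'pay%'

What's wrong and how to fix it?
Bug: Wildcards only work with LIKE; '=' treats '%' as a literal character

Fix: Replace '=' with LIKE so 'pay%' is treated as a pattern

Corrected query:
SELECT id, kind FROM transactions WHERE kind LIKE 'pay%'

Result:
id | kind   
---+--------
1  | payment
6  | payment
7  | payment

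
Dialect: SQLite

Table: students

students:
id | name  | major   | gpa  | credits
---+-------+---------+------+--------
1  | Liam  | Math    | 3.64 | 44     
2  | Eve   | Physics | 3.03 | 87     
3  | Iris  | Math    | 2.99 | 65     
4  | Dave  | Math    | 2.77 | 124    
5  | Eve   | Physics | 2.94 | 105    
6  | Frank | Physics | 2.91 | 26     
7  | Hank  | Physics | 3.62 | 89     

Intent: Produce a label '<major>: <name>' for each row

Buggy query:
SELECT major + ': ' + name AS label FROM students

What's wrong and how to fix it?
Bug: '+' is numeric addition; on text columns SQLite converts them to 0 instead of concatenating

Fix: Use the || operator for string concatenation

Corrected query:
SELECT major || ': ' || name AS label FROM students

Result:
label         
--------------
Math: Liam    
Physics: Eve  
Math: Iris    
Math: Dave    
Physics: Eve  
Physics: Frank
Physics: Hank 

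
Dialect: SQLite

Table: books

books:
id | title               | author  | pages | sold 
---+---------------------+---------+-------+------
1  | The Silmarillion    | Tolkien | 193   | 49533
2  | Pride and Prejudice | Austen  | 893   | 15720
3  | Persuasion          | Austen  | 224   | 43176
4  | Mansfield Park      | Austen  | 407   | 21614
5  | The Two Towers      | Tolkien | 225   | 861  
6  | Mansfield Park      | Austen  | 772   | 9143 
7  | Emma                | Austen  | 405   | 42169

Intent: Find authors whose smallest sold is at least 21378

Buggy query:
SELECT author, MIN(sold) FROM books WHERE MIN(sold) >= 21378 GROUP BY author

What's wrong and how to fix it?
Bug: MIN() in WHERE is a misuse of aggregate

Fix: Use HAVING for the per-group MIN condition

Corrected query:
SELECT author, MIN(sold) FROM books GROUP BY author HAVING MIN(sold) >= 21378

Result:
(no rows)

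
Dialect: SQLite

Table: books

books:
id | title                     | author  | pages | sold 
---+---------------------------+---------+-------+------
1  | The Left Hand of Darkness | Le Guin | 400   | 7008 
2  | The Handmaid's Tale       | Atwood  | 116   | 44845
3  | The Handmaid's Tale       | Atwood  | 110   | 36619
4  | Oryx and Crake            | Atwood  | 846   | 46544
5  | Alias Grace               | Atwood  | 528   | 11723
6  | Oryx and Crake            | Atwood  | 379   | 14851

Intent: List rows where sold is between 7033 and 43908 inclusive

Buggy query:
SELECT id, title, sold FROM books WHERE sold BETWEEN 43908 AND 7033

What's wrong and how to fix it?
Bug: The bounds are reversed; BETWEEN a AND b requires a <= b to match anything

Fix: Write BETWEEN 7033 AND 43908

Corrected query:
SELECT id, title, sold FROM books WHERE sold BETWEEN 7033 AND 43908

Result:
id | title               | sold 
---+---------------------+------
3  | The Handmaid's Tale | 36619
5  | Alias Grace         | 11723
6  | Oryx and Crake      | 14851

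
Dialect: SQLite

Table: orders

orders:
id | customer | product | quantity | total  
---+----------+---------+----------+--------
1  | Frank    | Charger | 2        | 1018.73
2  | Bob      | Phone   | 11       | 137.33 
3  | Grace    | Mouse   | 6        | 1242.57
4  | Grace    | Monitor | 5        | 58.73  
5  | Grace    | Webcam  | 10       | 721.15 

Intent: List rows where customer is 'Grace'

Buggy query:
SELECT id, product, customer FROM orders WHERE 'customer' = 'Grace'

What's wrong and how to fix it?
Bug: 'customer' in single quotes is a string literal, not the column; the comparison is literal-vs-literal and never true

Fix: Reference the column as customer without single quotes

Corrected query:
SELECT id, product, customer FROM orders WHERE customer = 'Grace'

Result:
id | product | customer
---+---------+---------
3  | Mouse   | Grace   
4  | Monitor | Grace   
5  | Webcam  | Grace   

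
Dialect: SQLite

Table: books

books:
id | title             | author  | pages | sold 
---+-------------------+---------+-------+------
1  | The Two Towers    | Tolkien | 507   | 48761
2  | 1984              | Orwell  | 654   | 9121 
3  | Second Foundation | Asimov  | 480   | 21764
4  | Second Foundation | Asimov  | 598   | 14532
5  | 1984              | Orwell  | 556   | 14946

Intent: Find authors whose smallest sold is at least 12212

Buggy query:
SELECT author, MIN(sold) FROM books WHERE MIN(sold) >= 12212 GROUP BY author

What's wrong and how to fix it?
Bug: Aggregates like MIN are computed per group after WHERE runs

Fix: Replace WHERE with HAVING after the GROUP BY

Corrected query:
SELECT author, MIN(sold) FROM books GROUP BY author HAVING MIN(sold) >= 12212

Result:
author  | MIN(sold)
--------+----------
Asimov  | 14532    
Tolkien | 48761    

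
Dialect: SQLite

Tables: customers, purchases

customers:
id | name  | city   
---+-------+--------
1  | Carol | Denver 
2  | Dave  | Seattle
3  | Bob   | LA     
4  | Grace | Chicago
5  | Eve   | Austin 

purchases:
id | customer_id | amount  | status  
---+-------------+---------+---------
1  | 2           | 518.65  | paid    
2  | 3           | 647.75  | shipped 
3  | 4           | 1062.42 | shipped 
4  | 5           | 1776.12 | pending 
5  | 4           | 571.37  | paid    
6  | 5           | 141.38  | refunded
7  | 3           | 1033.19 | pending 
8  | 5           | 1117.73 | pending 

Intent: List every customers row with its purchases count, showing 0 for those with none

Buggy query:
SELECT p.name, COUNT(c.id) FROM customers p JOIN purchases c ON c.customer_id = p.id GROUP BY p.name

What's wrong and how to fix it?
Bug: An inner join excludes parents with zero children

Fix: Switch to LEFT JOIN to retain unmatched parent rows

Corrected query:
SELECT p.name, COUNT(c.id) FROM customers p LEFT JOIN purchases c ON c.customer_id = p.id GROUP BY p.name

Result:
name  | COUNT(c.id)
------+------------
Bob   | 2          
Carol | 0          
Dave  | 1          
Eve   | 3          
Grace | 2          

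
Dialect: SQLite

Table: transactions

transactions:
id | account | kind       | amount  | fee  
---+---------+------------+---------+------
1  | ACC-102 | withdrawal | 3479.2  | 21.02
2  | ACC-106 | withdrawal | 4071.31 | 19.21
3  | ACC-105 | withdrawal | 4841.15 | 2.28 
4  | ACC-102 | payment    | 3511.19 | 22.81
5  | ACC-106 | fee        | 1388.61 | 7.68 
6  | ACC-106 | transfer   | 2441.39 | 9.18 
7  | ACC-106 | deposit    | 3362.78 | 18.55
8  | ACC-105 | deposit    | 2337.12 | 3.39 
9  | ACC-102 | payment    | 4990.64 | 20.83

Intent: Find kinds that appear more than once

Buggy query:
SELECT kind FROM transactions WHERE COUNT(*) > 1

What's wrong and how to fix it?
Bug: COUNT(*) is an aggregate and cannot be used in WHERE

Fix: Group first, then use HAVING for the count condition

Corrected query:
SELECT kind FROM transactions GROUP BY kind HAVING COUNT(*) > 1

Result:
kind      
----------
deposit   
payment   
withdrawal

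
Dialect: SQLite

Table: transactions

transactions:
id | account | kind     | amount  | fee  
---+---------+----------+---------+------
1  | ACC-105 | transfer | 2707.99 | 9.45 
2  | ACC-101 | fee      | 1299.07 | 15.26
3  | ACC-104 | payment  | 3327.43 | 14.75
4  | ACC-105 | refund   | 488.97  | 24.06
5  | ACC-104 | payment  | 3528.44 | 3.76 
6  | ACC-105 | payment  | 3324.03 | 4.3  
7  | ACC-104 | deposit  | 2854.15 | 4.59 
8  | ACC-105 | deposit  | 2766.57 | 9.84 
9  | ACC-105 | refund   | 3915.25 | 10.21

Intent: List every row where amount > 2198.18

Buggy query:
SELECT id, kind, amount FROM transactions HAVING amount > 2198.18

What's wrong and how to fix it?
Bug: HAVING filters the output of aggregation, but this query has no GROUP BY and no aggregate functions, so SQLite rejects it (HAVING clause on a non-aggregate query); the condition here is per row

Fix: Use WHERE for row-level filtering

Corrected query:
SELECT id, kind, amount FROM transactions WHERE amount > 2198.18

Result:
id | kind     | amount 
---+----------+--------
1  | transfer | 2707.99
3  | payment  | 3327.43
5  | payment  | 3528.44
6  | payment  | 3324.03
7  | deposit  | 2854.15
8  | deposit  | 2766.57
9  | refund   | 3915.25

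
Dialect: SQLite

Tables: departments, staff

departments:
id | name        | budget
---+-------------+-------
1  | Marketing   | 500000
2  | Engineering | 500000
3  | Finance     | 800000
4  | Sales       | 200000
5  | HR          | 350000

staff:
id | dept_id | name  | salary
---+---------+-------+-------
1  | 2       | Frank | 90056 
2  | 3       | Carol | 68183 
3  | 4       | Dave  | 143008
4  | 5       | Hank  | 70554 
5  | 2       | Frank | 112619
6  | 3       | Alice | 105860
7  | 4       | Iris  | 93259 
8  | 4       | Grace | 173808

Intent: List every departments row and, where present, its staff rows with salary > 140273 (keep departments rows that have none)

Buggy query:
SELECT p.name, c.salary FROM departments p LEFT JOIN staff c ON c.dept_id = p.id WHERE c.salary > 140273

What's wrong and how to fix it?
Bug: Filtering c.salary in WHERE discards the NULL rows produced by LEFT JOIN, turning it into an inner join

Fix: Put 'c.salary > 140273' in the JOIN's ON clause instead of WHERE

Corrected query:
SELECT p.name, c.salary FROM departments p LEFT JOIN staff c ON c.dept_id = p.id AND c.salary > 140273

Result:
name        | salary
------------+-------
Marketing   | NULL  
Engineering | NULL  
Finance     | NULL  
Sales       | 143008
Sales       | 173808
HR          | NULL  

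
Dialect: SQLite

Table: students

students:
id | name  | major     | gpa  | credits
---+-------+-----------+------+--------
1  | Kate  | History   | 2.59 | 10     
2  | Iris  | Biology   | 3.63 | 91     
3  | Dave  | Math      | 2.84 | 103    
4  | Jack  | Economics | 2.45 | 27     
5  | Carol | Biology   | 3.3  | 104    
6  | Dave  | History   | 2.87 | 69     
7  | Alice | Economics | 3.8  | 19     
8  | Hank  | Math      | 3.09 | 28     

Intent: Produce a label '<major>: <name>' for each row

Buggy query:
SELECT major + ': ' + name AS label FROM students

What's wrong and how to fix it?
Bug: SQLite uses || for string concatenation; + coerces text to numbers (yielding 0)

Fix: Replace + with || to concatenate text

Corrected query:
SELECT major || ': ' || name AS label FROM students

Result:
label           
----------------
History: Kate   
Biology: Iris   
Math: Dave      
Economics: Jack 
Biology: Carol  
History: Dave   
Economics: Alice
Math: Hank      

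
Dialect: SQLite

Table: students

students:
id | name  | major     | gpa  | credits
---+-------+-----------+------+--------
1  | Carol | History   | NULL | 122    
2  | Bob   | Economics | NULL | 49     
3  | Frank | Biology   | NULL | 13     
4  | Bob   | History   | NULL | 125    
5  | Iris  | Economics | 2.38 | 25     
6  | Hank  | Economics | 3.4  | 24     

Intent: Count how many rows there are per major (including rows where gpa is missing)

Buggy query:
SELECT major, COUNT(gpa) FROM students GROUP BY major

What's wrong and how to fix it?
Bug: COUNT(gpa) skips NULLs, so groups with missing gpa are undercounted

Fix: Replace COUNT(gpa) with COUNT(*)

Corrected query:
SELECT major, COUNT(*) FROM students GROUP BY major

Result:
major     | COUNT(*)
----------+---------
Biology   | 1       
Economics | 3       
History   | 2       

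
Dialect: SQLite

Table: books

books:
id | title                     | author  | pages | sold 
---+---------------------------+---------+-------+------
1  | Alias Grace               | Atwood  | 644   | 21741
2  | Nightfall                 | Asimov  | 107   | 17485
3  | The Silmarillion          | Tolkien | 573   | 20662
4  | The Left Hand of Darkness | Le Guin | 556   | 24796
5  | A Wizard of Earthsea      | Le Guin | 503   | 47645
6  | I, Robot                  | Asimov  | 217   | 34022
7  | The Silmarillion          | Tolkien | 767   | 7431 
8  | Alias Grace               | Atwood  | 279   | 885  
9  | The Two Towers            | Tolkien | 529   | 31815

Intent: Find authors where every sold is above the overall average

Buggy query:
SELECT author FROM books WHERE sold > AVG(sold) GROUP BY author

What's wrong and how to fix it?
Bug: AVG() is an aggregate; it can't sit directly in WHERE

Fix: Compute the overall average in a scalar subquery and compare each group's MIN against it in HAVING

Corrected query:
SELECT author FROM books GROUP BY author HAVING MIN(sold) > (SELECT AVG(sold) FROM books)

Result:
author 
-------
Le Guin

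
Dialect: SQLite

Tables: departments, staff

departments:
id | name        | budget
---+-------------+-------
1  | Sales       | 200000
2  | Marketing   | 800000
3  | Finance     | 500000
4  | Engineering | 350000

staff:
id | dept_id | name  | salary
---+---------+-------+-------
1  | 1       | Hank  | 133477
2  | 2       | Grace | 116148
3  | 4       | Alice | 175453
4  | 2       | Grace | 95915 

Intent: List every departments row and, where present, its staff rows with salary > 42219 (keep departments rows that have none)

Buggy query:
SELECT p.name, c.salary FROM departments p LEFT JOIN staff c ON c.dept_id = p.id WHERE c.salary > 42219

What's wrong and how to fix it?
Bug: Filtering c.salary in WHERE discards the NULL rows produced by LEFT JOIN, turning it into an inner join

Fix: Move the right-table condition into the ON clause so unmatched parents are kept

Corrected query:
SELECT p.name, c.salary FROM departments p LEFT JOIN staff c ON c.dept_id = p.id AND c.salary > 42219

Result:
name        | salary
------------+-------
Sales       | 133477
Marketing   | 95915 
Marketing   | 116148
Finance     | NULL  
Engineering | 175453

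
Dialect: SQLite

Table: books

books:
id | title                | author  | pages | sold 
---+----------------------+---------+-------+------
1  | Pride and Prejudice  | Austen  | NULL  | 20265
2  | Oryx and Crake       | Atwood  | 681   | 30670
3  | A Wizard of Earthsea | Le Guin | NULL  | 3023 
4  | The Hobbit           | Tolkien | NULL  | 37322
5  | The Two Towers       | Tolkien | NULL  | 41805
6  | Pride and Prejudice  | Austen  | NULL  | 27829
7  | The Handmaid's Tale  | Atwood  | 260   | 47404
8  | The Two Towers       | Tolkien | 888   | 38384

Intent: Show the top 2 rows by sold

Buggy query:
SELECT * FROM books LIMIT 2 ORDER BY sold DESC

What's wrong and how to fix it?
Bug: LIMIT must come after ORDER BY

Fix: Swap the clauses: ORDER BY first, then LIMIT

Corrected query:
SELECT * FROM books ORDER BY sold DESC LIMIT 2

Result:
id | title               | author  | pages | sold 
---+---------------------+---------+-------+------
7  | The Handmaid's Tale | Atwood  | 260   | 47404
5  | The Two Towers      | Tolkien | NULL  | 41805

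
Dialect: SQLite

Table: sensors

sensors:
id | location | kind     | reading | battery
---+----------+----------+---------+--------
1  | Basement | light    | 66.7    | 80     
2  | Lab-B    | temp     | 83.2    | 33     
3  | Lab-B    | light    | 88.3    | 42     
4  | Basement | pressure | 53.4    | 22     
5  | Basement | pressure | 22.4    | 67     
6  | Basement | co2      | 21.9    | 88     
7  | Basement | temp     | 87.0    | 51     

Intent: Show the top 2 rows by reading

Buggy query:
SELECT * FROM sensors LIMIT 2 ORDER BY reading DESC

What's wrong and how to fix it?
Bug: ORDER BY cannot follow LIMIT; LIMIT is the final clause

Fix: Sort with ORDER BY, then apply LIMIT

Corrected query:
SELECT * FROM sensors ORDER BY reading DESC LIMIT 2

Result:
id | location | kind  | reading | battery
---+----------+-------+---------+--------
3  | Lab-B    | light | 88.3    | 42     
7  | Basement | temp  | 87      | 51     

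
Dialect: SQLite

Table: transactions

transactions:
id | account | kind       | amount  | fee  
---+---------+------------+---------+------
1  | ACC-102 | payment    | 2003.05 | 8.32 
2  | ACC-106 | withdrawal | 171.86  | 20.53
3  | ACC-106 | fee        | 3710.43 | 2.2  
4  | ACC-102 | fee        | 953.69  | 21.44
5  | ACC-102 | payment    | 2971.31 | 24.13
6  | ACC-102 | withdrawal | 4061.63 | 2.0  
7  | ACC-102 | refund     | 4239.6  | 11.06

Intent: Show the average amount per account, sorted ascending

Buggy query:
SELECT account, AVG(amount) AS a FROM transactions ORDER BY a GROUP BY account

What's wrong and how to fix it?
Bug: GROUP BY must precede ORDER BY

Fix: Reorder: SELECT … FROM … GROUP BY … ORDER BY …

Corrected query:
SELECT account, AVG(amount) AS a FROM transactions GROUP BY account ORDER BY a

Result:
account | a       
--------+---------
ACC-106 | 1941.145
ACC-102 | 2845.856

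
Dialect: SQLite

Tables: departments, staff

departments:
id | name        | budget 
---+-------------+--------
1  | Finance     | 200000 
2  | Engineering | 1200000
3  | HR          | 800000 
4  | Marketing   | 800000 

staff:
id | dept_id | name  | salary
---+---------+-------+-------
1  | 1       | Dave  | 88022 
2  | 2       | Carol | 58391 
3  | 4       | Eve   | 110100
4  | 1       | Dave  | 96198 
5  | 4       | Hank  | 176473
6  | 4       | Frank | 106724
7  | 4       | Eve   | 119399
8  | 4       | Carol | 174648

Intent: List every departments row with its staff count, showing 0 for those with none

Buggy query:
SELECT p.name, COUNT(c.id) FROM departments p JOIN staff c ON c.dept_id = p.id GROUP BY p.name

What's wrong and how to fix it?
Bug: An inner join excludes parents with zero children

Fix: Switch to LEFT JOIN to retain unmatched parent rows

Corrected query:
SELECT p.name, COUNT(c.id) FROM departments p LEFT JOIN staff c ON c.dept_id = p.id GROUP BY p.name

Result:
name        | COUNT(c.id)
------------+------------
Engineering | 1          
Finance     | 2          
HR          | 0          
Marketing   | 5          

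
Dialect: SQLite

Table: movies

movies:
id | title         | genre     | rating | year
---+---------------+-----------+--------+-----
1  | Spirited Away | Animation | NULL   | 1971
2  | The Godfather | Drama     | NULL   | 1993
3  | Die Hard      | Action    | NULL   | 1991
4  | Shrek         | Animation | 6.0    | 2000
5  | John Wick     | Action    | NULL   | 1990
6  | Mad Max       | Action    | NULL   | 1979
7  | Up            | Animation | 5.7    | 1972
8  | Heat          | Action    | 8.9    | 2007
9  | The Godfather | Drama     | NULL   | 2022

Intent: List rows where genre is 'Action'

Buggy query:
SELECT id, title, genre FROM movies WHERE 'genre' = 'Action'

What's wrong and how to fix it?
Bug: 'genre' in single quotes is a string literal, not the column; the comparison is literal-vs-literal and never true

Fix: Reference the column as genre without single quotes

Corrected query:
SELECT id, title, genre FROM movies WHERE genre = 'Action'

Result:
id | title     | genre 
---+-----------+-------
3  | Die Hard  | Action
5  | John Wick | Action
6  | Mad Max   | Action
8  | Heat      | Action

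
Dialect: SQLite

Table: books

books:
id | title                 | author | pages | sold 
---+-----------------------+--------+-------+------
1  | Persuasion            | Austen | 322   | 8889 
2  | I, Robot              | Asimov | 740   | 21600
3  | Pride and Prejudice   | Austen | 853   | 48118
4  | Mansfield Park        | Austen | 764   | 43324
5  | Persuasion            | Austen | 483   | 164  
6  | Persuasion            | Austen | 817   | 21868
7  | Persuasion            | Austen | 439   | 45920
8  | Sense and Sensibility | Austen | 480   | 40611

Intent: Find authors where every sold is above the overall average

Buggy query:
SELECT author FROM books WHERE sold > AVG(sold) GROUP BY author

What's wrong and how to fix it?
Bug: AVG() is an aggregate; it can't sit directly in WHERE

Fix: Compute the overall average in a scalar subquery and compare each group's MIN against it in HAVING

Corrected query:
SELECT author FROM books GROUP BY author HAVING MIN(sold) > (SELECT AVG(sold) FROM books)

Result:
(no rows)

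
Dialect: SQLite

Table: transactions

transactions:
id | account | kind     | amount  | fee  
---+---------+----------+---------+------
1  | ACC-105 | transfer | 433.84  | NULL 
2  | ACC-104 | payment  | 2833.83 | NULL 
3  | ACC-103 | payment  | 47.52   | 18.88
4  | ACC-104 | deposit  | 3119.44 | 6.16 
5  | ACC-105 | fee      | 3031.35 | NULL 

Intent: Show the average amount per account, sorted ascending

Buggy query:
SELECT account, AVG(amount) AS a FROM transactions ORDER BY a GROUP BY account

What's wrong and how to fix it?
Bug: ORDER BY appears before GROUP BY; SQL clause order requires GROUP BY first

Fix: Move ORDER BY to the end, after GROUP BY

Corrected query:
SELECT account, AVG(amount) AS a FROM transactions GROUP BY account ORDER BY a

Result:
account | a       
--------+---------
ACC-103 | 47.52   
ACC-105 | 1732.595
ACC-104 | 2976.635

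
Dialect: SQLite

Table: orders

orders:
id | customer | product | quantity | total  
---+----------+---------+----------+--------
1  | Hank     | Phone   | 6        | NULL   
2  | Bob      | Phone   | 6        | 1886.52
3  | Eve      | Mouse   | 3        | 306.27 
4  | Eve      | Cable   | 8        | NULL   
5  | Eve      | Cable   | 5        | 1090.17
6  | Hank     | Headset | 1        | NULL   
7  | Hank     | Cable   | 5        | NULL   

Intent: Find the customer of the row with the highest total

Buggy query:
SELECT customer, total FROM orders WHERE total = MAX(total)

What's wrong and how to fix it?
Bug: WHERE is evaluated per row; an aggregate over the whole table isn't defined there

Fix: Wrap MAX in a scalar subquery so WHERE compares against a single value

Corrected query:
SELECT customer, total FROM orders WHERE total = (SELECT MAX(total) FROM orders)

Result:
customer | total  
---------+--------
Bob      | 1886.52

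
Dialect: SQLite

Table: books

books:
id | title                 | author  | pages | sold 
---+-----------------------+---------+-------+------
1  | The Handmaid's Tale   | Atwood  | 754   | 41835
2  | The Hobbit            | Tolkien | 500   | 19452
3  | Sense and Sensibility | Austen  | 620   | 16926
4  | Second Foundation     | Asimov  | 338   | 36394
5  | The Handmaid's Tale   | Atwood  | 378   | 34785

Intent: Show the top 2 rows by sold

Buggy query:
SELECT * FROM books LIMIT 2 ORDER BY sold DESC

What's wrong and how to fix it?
Bug: LIMIT must come after ORDER BY

Fix: Swap the clauses: ORDER BY first, then LIMIT

Corrected query:
SELECT * FROM books ORDER BY sold DESC LIMIT 2

Result:
id | title               | author | pages | sold 
---+---------------------+--------+-------+------
1  | The Handmaid's Tale | Atwood | 754   | 41835
4  | Second Foundation   | Asimov | 338   | 36394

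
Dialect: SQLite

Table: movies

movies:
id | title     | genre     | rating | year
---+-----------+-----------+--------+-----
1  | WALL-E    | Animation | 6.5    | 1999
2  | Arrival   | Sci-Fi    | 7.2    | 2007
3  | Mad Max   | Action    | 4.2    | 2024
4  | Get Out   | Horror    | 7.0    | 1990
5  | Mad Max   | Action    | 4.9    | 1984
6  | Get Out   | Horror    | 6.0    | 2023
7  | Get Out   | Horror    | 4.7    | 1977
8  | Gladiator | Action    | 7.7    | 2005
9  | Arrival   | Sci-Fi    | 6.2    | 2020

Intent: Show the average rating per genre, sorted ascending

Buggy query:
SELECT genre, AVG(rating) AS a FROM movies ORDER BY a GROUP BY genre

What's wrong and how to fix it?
Bug: ORDER BY appears before GROUP BY; SQL clause order requires GROUP BY first

Fix: Move ORDER BY to the end, after GROUP BY

Corrected query:
SELECT genre, AVG(rating) AS a FROM movies GROUP BY genre ORDER BY a

Result:
genre     | a  
----------+----
Action    | 5.6
Horror    | 5.9
Animation | 6.5
Sci-Fi    | 6.7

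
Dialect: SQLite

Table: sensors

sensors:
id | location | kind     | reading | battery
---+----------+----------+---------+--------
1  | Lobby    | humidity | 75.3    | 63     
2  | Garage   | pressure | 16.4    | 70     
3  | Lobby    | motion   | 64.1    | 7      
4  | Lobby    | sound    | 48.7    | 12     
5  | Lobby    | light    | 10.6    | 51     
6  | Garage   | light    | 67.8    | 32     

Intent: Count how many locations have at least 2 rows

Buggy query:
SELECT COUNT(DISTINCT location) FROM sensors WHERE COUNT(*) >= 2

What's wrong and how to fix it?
Bug: WHERE filters individual rows, not groups, so a group-level COUNT is invalid there

Fix: Group first with HAVING COUNT(*) >= 2, then COUNT the resulting groups

Corrected query:
SELECT COUNT(*) FROM (SELECT location FROM sensors GROUP BY location HAVING COUNT(*) >= 2)

Result:
COUNT(*)
--------
2       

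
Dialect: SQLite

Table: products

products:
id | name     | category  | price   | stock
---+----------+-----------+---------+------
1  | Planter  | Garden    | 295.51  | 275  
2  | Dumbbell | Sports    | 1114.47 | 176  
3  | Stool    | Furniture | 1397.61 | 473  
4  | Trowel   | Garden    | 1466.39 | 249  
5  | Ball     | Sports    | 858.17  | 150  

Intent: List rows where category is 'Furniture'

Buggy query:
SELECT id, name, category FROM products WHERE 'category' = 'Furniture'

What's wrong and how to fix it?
Bug: Single quotes denote string literals in SQL; the column name is being compared as a constant string

Fix: Remove the quotes around the column name (or use double quotes for an identifier)

Corrected query:
SELECT id, name, category FROM products WHERE category = 'Furniture'

Result:
id | name  | category 
---+-------+----------
3  | Stool | Furniture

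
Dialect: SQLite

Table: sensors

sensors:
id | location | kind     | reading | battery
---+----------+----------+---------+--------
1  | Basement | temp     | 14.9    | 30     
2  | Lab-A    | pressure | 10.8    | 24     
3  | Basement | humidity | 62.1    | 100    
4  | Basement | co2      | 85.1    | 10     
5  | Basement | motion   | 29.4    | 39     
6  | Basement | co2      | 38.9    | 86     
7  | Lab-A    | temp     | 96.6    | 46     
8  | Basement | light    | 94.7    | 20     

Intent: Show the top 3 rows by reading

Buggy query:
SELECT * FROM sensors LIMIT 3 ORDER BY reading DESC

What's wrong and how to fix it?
Bug: LIMIT must come after ORDER BY

Fix: Swap the clauses: ORDER BY first, then LIMIT

Corrected query:
SELECT * FROM sensors ORDER BY reading DESC LIMIT 3

Result:
id | location | kind  | reading | battery
---+----------+-------+---------+--------
7  | Lab-A    | temp  | 96.6    | 46     
8  | Basement | light | 94.7    | 20     
4  | Basement | co2   | 85.1    | 10     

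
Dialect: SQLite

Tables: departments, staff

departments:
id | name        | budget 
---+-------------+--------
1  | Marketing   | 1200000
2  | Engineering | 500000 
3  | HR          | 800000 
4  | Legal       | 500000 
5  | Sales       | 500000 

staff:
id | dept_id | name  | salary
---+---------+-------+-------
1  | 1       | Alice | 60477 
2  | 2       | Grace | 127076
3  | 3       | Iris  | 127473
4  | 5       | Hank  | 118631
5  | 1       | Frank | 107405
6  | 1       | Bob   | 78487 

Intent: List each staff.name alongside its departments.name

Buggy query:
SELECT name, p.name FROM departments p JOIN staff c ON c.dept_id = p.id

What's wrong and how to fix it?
Bug: Both tables have a 'name' column; the unqualified reference is ambiguous

Fix: Qualify the column with its table alias (c.name)

Corrected query:
SELECT c.name, p.name FROM departments p JOIN staff c ON c.dept_id = p.id

Result:
name  | name       
------+------------
Alice | Marketing  
Grace | Engineering
Iris  | HR         
Hank  | Sales      
Frank | Marketing  
Bob   | Marketing  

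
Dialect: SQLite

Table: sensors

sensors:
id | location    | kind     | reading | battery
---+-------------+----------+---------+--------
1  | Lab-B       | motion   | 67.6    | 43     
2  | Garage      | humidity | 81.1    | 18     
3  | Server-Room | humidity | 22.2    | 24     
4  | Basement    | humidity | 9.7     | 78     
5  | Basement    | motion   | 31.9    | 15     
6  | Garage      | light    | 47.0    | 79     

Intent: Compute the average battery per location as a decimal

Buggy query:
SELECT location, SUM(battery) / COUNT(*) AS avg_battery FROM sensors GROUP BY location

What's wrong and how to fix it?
Bug: SUM(battery) and COUNT(*) are both integers; the division truncates the fractional part

Fix: Multiply by 1.0 (or CAST to REAL) to force floating-point division

Corrected query:
SELECT location, SUM(battery) * 1.0 / COUNT(*) AS avg_battery FROM sensors GROUP BY location

Result:
location    | avg_battery
------------+------------
Basement    | 46.5       
Garage      | 48.5       
Lab-B       | 43         
Server-Room | 24         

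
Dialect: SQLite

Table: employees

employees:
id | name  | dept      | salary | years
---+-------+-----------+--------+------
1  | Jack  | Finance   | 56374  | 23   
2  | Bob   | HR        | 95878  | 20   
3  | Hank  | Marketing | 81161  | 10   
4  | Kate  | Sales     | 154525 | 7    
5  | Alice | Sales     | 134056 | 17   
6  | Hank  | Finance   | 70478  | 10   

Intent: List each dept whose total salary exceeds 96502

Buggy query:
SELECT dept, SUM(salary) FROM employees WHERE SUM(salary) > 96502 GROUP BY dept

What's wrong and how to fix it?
Bug: WHERE runs before GROUP BY, so aggregates aren't available there

Fix: Move the aggregate condition to a HAVING clause

Corrected query:
SELECT dept, SUM(salary) FROM employees GROUP BY dept HAVING SUM(salary) > 96502

Result:
dept    | SUM(salary)
--------+------------
Finance | 126852     
Sales   | 288581     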